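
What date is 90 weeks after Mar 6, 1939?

Adding 90 weeks = 630 days from March 6, 1939.
March has 31 days, so 31 − 6 = 25 days remain after March 6, 1939; 630 − 25 = 605 left.
April 1939 has 30 days: 605 − 30 = 575 left.
May 1939 has 31 days: 575 − 31 = 544 left.
June 1939 has 30 days: 544 − 30 = 514 left.
July 1939 has 31 days: 514 − 31 = 483 left.
August 1939 has 31 days: 483 − 31 = 452 left.
September 1939 has 30 days: 452 − 30 = 422 left.
October 1939 has 31 days: 422 − 31 = 391 left.
November 1939 has 30 days: 391 − 30 = 361 left.
December 1939 has 31 days: 361 − 31 = 330 left.
January 1940 has 31 days: 330 − 31 = 299 left.
February 1940 has 29 days (1940 is a leap year): 299 − 29 = 270 left.
March 1940 has 31 days: 270 − 31 = 239 left.
April 1940 has 30 days: 239 − 30 = 209 left.
May 1940 has 31 days: 209 − 31 = 178 left.
June 1940 has 30 days: 178 − 30 = 148 left.
July 1940 has 31 days: 148 − 31 = 117 left.
August 1940 has 31 days: 117 − 31 = 86 left.
September 1940 has 30 days: 86 − 30 = 56 left.
October 1940 has 31 days: 56 − 31 = 25 left.
25 days into November 1940 → November 25, 1940.

November 25, 1940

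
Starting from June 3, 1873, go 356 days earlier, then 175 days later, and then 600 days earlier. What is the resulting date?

April 14, 1871

Counting back 356 days from June 3, 1873:
Going back 3 days from June 3, 1873 reaches the end of the previous month; 356 − 3 = 353 left.
May 1873 has 31 days: 353 − 31 = 322 left.
April 1873 has 30 days: 322 − 30 = 292 left.
March 1873 has 31 days: 292 − 31 = 261 left.
February 1873 has 28 days (1873 is not a leap year): 261 − 28 = 233 left.
January 1873 has 31 days: 233 − 31 = 202 left.
December 1872 has 31 days: 202 − 31 = 171 left.
November 1872 has 30 days: 171 − 30 = 141 left.
October 1872 has 31 days: 141 − 31 = 110 left.
September 1872 has 30 days: 110 − 30 = 80 left.
August 1872 has 31 days: 80 − 31 = 49 left.
July 1872 has 31 days: 49 − 31 = 18 left.
June 1872 has 30 days; 30 − 18 = 12 → June 12, 1872.
Advancing 175 days from June 12, 1872:
June has 30 days, so 30 − 12 = 18 days remain after June 12, 1872; 175 − 18 = 157 left.
July 1872 has 31 days: 157 − 31 = 126 left.
August 1872 has 31 days: 126 − 31 = 95 left.
September 1872 has 30 days: 95 − 30 = 65 left.
October 1872 has 31 days: 65 − 31 = 34 left.
November 1872 has 30 days: 34 − 30 = 4 left.
4 days into December 1872 → December 4, 1872.
Going back 600 days from December 4, 1872:
Going back 4 days from December 4, 1872 reaches the end of the previous month; 600 − 4 = 596 left.
November 1872 has 30 days: 596 − 30 = 566 left.
October 1872 has 31 days: 566 − 31 = 535 left.
September 1872 has 30 days: 535 − 30 = 505 left.
August 1872 has 31 days: 505 − 31 = 474 left.
July 1872 has 31 days: 474 − 31 = 443 left.
June 1872 has 30 days: 443 − 30 = 413 left.
May 1872 has 31 days: 413 − 31 = 382 left.
April 1872 has 30 days: 382 − 30 = 352 left.
March 1872 has 31 days: 352 − 31 = 321 left.
February 1872 has 29 days (1872 is a leap year): 321 − 29 = 292 left.
January 1872 has 31 days: 292 − 31 = 261 left.
December 1871 has 31 days: 261 − 31 = 230 left.
November 1871 has 30 days: 230 − 30 = 200 left.
October 1871 has 31 days: 200 − 31 = 169 left.
September 1871 has 30 days: 169 − 30 = 139 left.
August 1871 has 31 days: 139 − 31 = 108 left.
July 1871 has 31 days: 108 − 31 = 77 left.
June 1871 has 30 days: 77 − 30 = 47 left.
May 1871 has 31 days: 47 − 31 = 16 left.
April 1871 has 30 days; 30 − 16 = 14 → April 14, 1871.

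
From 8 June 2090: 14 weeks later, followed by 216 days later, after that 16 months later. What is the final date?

Advancing 14 weeks (= 98 days) from June 8, 2090:
June has 30 days, so 30 − 8 = 22 days remain after June 8, 2090; 98 − 22 = 76 left.
July 2090 has 31 days: 76 − 31 = 45 left.
August 2090 has 31 days: 45 − 31 = 14 left.
14 days into September 2090 → September 14, 2090.
Counting forward 216 days from September 14, 2090:
September has 30 days, so 30 − 14 = 16 days remain after September 14, 2090; 216 − 16 = 200 left.
October 2090 has 31 days: 200 − 31 = 169 left.
November 2090 has 30 days: 169 − 30 = 139 left.
December 2090 has 31 days: 139 − 31 = 108 left.
January 2091 has 31 days: 108 − 31 = 77 left.
February 2091 has 28 days (2091 is not a leap year): 77 − 28 = 49 left.
March 2091 has 31 days: 49 − 31 = 18 left.
18 days into April 2091 → April 18, 2091.
Adding 16 months from April 18, 2091:
month 4 + 16 = 20, which is month 8 of year 2092 → August 2092.
Day 18 is valid in August, giving August 18, 2092.

August 18, 2092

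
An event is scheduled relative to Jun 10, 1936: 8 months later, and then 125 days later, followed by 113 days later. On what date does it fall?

October 6, 1937

Adding 8 months from June 10, 1936:
month 6 + 8 = 14, which is month 2 of year 1937 → February 1937.
Day 10 is valid in February, giving February 10, 1937.
Counting forward 125 days from February 10, 1937:
February has 28 days, so 28 − 10 = 18 days remain after February 10, 1937; 125 − 18 = 107 left.
March 1937 has 31 days: 107 − 31 = 76 left.
April 1937 has 30 days: 76 − 30 = 46 left.
May 1937 has 31 days: 46 − 31 = 15 left.
15 days into June 1937 → June 15, 1937.
Counting forward 113 days from June 15, 1937:
June has 30 days, so 30 − 15 = 15 days remain after June 15, 1937; 113 − 15 = 98 left.
July 1937 has 31 days: 98 − 31 = 67 left.
August 1937 has 31 days: 67 − 31 = 36 left.
September 1937 has 30 days: 36 − 30 = 6 left.
6 days into October 1937 → October 6, 1937.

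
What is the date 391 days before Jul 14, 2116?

Counting back 391 days from July 14, 2116.
Going back 14 days from July 14, 2116 reaches the end of the previous month; 391 − 14 = 377 left.
June 2116 has 30 days: 377 − 30 = 347 left.
May 2116 has 31 days: 347 − 31 = 316 left.
April 2116 has 30 days: 316 − 30 = 286 left.
March 2116 has 31 days: 286 − 31 = 255 left.
February 2116 has 29 days (2116 is a leap year): 255 − 29 = 226 left.
January 2116 has 31 days: 226 − 31 = 195 left.
December 2115 has 31 days: 195 − 31 = 164 left.
November 2115 has 30 days: 164 − 30 = 134 left.
October 2115 has 31 days: 134 − 31 = 103 left.
September 2115 has 30 days: 103 − 30 = 73 left.
August 2115 has 31 days: 73 − 31 = 42 left.
July 2115 has 31 days: 42 − 31 = 11 left.
June 2115 has 30 days; 30 − 11 = 19 → June 19, 2115.

June 19, 2115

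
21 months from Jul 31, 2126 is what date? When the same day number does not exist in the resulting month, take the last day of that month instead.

Counting forward 21 months from July 31, 2126.
month 7 + 21 = 28, which is month 4 of year 2128 → April 2128.
April 2128 has only 30 days and the start was day 31, so the date clamps to April 30, 2128.

April 30, 2128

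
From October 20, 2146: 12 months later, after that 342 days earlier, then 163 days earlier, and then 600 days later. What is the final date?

January 23, 2148

Counting forward 12 months from October 20, 2146:
month 10 + 12 = 22, which is month 10 of year 2147 → October 2147.
Day 20 is valid in October, giving October 20, 2147.
Subtracting 342 days from October 20, 2147:
Going back 20 days from October 20, 2147 reaches the end of the previous month; 342 − 20 = 322 left.
September 2147 has 30 days: 322 − 30 = 292 left.
August 2147 has 31 days: 292 − 31 = 261 left.
July 2147 has 31 days: 261 − 31 = 230 left.
June 2147 has 30 days: 230 − 30 = 200 left.
May 2147 has 31 days: 200 − 31 = 169 left.
April 2147 has 30 days: 169 − 30 = 139 left.
March 2147 has 31 days: 139 − 31 = 108 left.
February 2147 has 28 days (2147 is not a leap year): 108 − 28 = 80 left.
January 2147 has 31 days: 80 − 31 = 49 left.
December 2146 has 31 days: 49 − 31 = 18 left.
November 2146 has 30 days; 30 − 18 = 12 → November 12, 2146.
Subtracting 163 days from November 12, 2146:
Going back 12 days from November 12, 2146 reaches the end of the previous month; 163 − 12 = 151 left.
October 2146 has 31 days: 151 − 31 = 120 left.
September 2146 has 30 days: 120 − 30 = 90 left.
August 2146 has 31 days: 90 − 31 = 59 left.
July 2146 has 31 days: 59 − 31 = 28 left.
June 2146 has 30 days; 30 − 28 = 2 → June 2, 2146.
Advancing 600 days from June 2, 2146:
June has 30 days, so 30 − 2 = 28 days remain after June 2, 2146; 600 − 28 = 572 left.
July 2146 has 31 days: 572 − 31 = 541 left.
August 2146 has 31 days: 541 − 31 = 510 left.
September 2146 has 30 days: 510 − 30 = 480 left.
October 2146 has 31 days: 480 − 31 = 449 left.
November 2146 has 30 days: 449 − 30 = 419 left.
December 2146 has 31 days: 419 − 31 = 388 left.
January 2147 has 31 days: 388 − 31 = 357 left.
February 2147 has 28 days (2147 is not a leap year): 357 − 28 = 329 left.
March 2147 has 31 days: 329 − 31 = 298 left.
April 2147 has 30 days: 298 − 30 = 268 left.
May 2147 has 31 days: 268 − 31 = 237 left.
June 2147 has 30 days: 237 − 30 = 207 left.
July 2147 has 31 days: 207 − 31 = 176 left.
August 2147 has 31 days: 176 − 31 = 145 left.
September 2147 has 30 days: 145 − 30 = 115 left.
October 2147 has 31 days: 115 − 31 = 84 left.
November 2147 has 30 days: 84 − 30 = 54 left.
December 2147 has 31 days: 54 − 31 = 23 left.
23 days into January 2148 → January 23, 2148.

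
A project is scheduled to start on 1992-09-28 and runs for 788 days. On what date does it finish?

November 25, 1994

Counting forward 788 days from September 28, 1992.
September has 30 days, so 30 − 28 = 2 days remain after September 28, 1992; 788 − 2 = 786 left.
October 1992 has 31 days: 786 − 31 = 755 left.
November 1992 has 30 days: 755 − 30 = 725 left.
December 1992 has 31 days: 725 − 31 = 694 left.
January 1993 has 31 days: 694 − 31 = 663 left.
February 1993 has 28 days (1993 is not a leap year): 663 − 28 = 635 left.
March 1993 has 31 days: 635 − 31 = 604 left.
April 1993 has 30 days: 604 − 30 = 574 left.
May 1993 has 31 days: 574 − 31 = 543 left.
June 1993 has 30 days: 543 − 30 = 513 left.
July 1993 has 31 days: 513 − 31 = 482 left.
August 1993 has 31 days: 482 − 31 = 451 left.
September 1993 has 30 days: 451 − 30 = 421 left.
October 1993 has 31 days: 421 − 31 = 390 left.
November 1993 has 30 days: 390 − 30 = 360 left.
December 1993 has 31 days: 360 − 31 = 329 left.
January 1994 has 31 days: 329 − 31 = 298 left.
February 1994 has 28 days (1994 is not a leap year): 298 − 28 = 270 left.
March 1994 has 31 days: 270 − 31 = 239 left.
April 1994 has 30 days: 239 − 30 = 209 left.
May 1994 has 31 days: 209 − 31 = 178 left.
June 1994 has 30 days: 178 − 30 = 148 left.
July 1994 has 31 days: 148 − 31 = 117 left.
August 1994 has 31 days: 117 − 31 = 86 left.
September 1994 has 30 days: 86 − 30 = 56 left.
October 1994 has 31 days: 56 − 31 = 25 left.
25 days into November 1994 → November 25, 1994.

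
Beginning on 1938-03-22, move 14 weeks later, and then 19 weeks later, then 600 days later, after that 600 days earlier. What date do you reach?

November 8, 1938

Advancing 14 weeks (= 98 days) from March 22, 1938:
March has 31 days, so 31 − 22 = 9 days remain after March 22, 1938; 98 − 9 = 89 left.
April 1938 has 30 days: 89 − 30 = 59 left.
May 1938 has 31 days: 59 − 31 = 28 left.
28 days into June 1938 → June 28, 1938.
Adding 19 weeks (= 133 days) from June 28, 1938:
June has 30 days, so 30 − 28 = 2 days remain after June 28, 1938; 133 − 2 = 131 left.
July 1938 has 31 days: 131 − 31 = 100 left.
August 1938 has 31 days: 100 − 31 = 69 left.
September 1938 has 30 days: 69 − 30 = 39 left.
October 1938 has 31 days: 39 − 31 = 8 left.
8 days into November 1938 → November 8, 1938.
Advancing 600 days from November 8, 1938:
November has 30 days, so 30 − 8 = 22 days remain after November 8, 1938; 600 − 22 = 578 left.
December 1938 has 31 days: 578 − 31 = 547 left.
January 1939 has 31 days: 547 − 31 = 516 left.
February 1939 has 28 days (1939 is not a leap year): 516 − 28 = 488 left.
March 1939 has 31 days: 488 − 31 = 457 left.
April 1939 has 30 days: 457 − 30 = 427 left.
May 1939 has 31 days: 427 − 31 = 396 left.
June 1939 has 30 days: 396 − 30 = 366 left.
July 1939 has 31 days: 366 − 31 = 335 left.
August 1939 has 31 days: 335 − 31 = 304 left.
September 1939 has 30 days: 304 − 30 = 274 left.
October 1939 has 31 days: 274 − 31 = 243 left.
November 1939 has 30 days: 243 − 30 = 213 left.
December 1939 has 31 days: 213 − 31 = 182 left.
January 1940 has 31 days: 182 − 31 = 151 left.
February 1940 has 29 days (1940 is a leap year): 151 − 29 = 122 left.
March 1940 has 31 days: 122 − 31 = 91 left.
April 1940 has 30 days: 91 − 30 = 61 left.
May 1940 has 31 days: 61 − 31 = 30 left.
30 days into June 1940 → June 30, 1940.
Subtracting 600 days from June 30, 1940:
Going back 30 days from June 30, 1940 reaches the end of the previous month; 600 − 30 = 570 left.
May 1940 has 31 days: 570 − 31 = 539 left.
April 1940 has 30 days: 539 − 30 = 509 left.
March 1940 has 31 days: 509 − 31 = 478 left.
February 1940 has 29 days (1940 is a leap year): 478 − 29 = 449 left.
January 1940 has 31 days: 449 − 31 = 418 left.
December 1939 has 31 days: 418 − 31 = 387 left.
November 1939 has 30 days: 387 − 30 = 357 left.
October 1939 has 31 days: 357 − 31 = 326 left.
September 1939 has 30 days: 326 − 30 = 296 left.
August 1939 has 31 days: 296 − 31 = 265 left.
July 1939 has 31 days: 265 − 31 = 234 left.
June 1939 has 30 days: 234 − 30 = 204 left.
May 1939 has 31 days: 204 − 31 = 173 left.
April 1939 has 30 days: 173 − 30 = 143 left.
March 1939 has 31 days: 143 − 31 = 112 left.
February 1939 has 28 days (1939 is not a leap year): 112 − 28 = 84 left.
January 1939 has 31 days: 84 − 31 = 53 left.
December 1938 has 31 days: 53 − 31 = 22 left.
November 1938 has 30 days; 30 − 22 = 8 → November 8, 1938.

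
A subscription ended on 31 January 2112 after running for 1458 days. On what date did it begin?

February 3, 2108

Counting back 1458 days from January 31, 2112.
Going back 31 days from January 31, 2112 reaches the end of the previous month; 1458 − 31 = 1427 left.
December 2111 has 31 days: 1427 − 31 = 1396 left.
November 2111 has 30 days: 1396 − 30 = 1366 left.
October 2111 has 31 days: 1366 − 31 = 1335 left.
September 2111 has 30 days: 1335 − 30 = 1305 left.
August 2111 has 31 days: 1305 − 31 = 1274 left.
July 2111 has 31 days: 1274 − 31 = 1243 left.
June 2111 has 30 days: 1243 − 30 = 1213 left.
May 2111 has 31 days: 1213 − 31 = 1182 left.
April 2111 has 30 days: 1182 − 30 = 1152 left.
March 2111 has 31 days: 1152 − 31 = 1121 left.
February 2111 has 28 days (2111 is not a leap year): 1121 − 28 = 1093 left.
January 2111 has 31 days: 1093 − 31 = 1062 left.
December 2110 has 31 days: 1062 − 31 = 1031 left.
November 2110 has 30 days: 1031 − 30 = 1001 left.
October 2110 has 31 days: 1001 − 31 = 970 left.
September 2110 has 30 days: 970 − 30 = 940 left.
August 2110 has 31 days: 940 − 31 = 909 left.
July 2110 has 31 days: 909 − 31 = 878 left.
June 2110 has 30 days: 878 − 30 = 848 left.
May 2110 has 31 days: 848 − 31 = 817 left.
April 2110 has 30 days: 817 − 30 = 787 left.
March 2110 has 31 days: 787 − 31 = 756 left.
February 2110 has 28 days (2110 is not a leap year): 756 − 28 = 728 left.
January 2110 has 31 days: 728 − 31 = 697 left.
December 2109 has 31 days: 697 − 31 = 666 left.
November 2109 has 30 days: 666 − 30 = 636 left.
October 2109 has 31 days: 636 − 31 = 605 left.
September 2109 has 30 days: 605 − 30 = 575 left.
August 2109 has 31 days: 575 − 31 = 544 left.
July 2109 has 31 days: 544 − 31 = 513 left.
June 2109 has 30 days: 513 − 30 = 483 left.
May 2109 has 31 days: 483 − 31 = 452 left.
April 2109 has 30 days: 452 − 30 = 422 left.
March 2109 has 31 days: 422 − 31 = 391 left.
February 2109 has 28 days (2109 is not a leap year): 391 − 28 = 363 left.
January 2109 has 31 days: 363 − 31 = 332 left.
December 2108 has 31 days: 332 − 31 = 301 left.
November 2108 has 30 days: 301 − 30 = 271 left.
October 2108 has 31 days: 271 − 31 = 240 left.
September 2108 has 30 days: 240 − 30 = 210 left.
August 2108 has 31 days: 210 − 31 = 179 left.
July 2108 has 31 days: 179 − 31 = 148 left.
June 2108 has 30 days: 148 − 30 = 118 left.
May 2108 has 31 days: 118 − 31 = 87 left.
April 2108 has 30 days: 87 − 30 = 57 left.
March 2108 has 31 days: 57 − 31 = 26 left.
February 2108 has 29 days; 29 − 26 = 3 → February 3, 2108.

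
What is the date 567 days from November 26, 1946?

June 15, 1948

Counting forward 567 days from November 26, 1946.
November has 30 days, so 30 − 26 = 4 days remain after November 26, 1946; 567 − 4 = 563 left.
December 1946 has 31 days: 563 − 31 = 532 left.
January 1947 has 31 days: 532 − 31 = 501 left.
February 1947 has 28 days (1947 is not a leap year): 501 − 28 = 473 left.
March 1947 has 31 days: 473 − 31 = 442 left.
April 1947 has 30 days: 442 − 30 = 412 left.
May 1947 has 31 days: 412 − 31 = 381 left.
June 1947 has 30 days: 381 − 30 = 351 left.
July 1947 has 31 days: 351 − 31 = 320 left.
August 1947 has 31 days: 320 − 31 = 289 left.
September 1947 has 30 days: 289 − 30 = 259 left.
October 1947 has 31 days: 259 − 31 = 228 left.
November 1947 has 30 days: 228 − 30 = 198 left.
December 1947 has 31 days: 198 − 31 = 167 left.
January 1948 has 31 days: 167 − 31 = 136 left.
February 1948 has 29 days (1948 is a leap year): 136 − 29 = 107 left.
March 1948 has 31 days: 107 − 31 = 76 left.
April 1948 has 30 days: 76 − 30 = 46 left.
May 1948 has 31 days: 46 − 31 = 15 left.
15 days into June 1948 → June 15, 1948.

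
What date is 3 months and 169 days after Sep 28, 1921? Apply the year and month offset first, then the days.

June 15, 1922

Adding 3 months and 169 days from September 28, 1921: first the month/year part, then the days.
month 9 + 3 = 12 → December 1921.
Day 28 is valid in December, giving December 28, 1921.
Now add 169 days from December 28, 1921.
December has 31 days, so 31 − 28 = 3 days remain after December 28, 1921; 169 − 3 = 166 left.
January 1922 has 31 days: 166 − 31 = 135 left.
February 1922 has 28 days (1922 is not a leap year): 135 − 28 = 107 left.
March 1922 has 31 days: 107 − 31 = 76 left.
April 1922 has 30 days: 76 − 30 = 46 left.
May 1922 has 31 days: 46 − 31 = 15 left.
15 days into June 1922 → June 15, 1922.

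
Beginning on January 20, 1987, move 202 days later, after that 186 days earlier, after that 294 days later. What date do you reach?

November 26, 1987

Counting forward 202 days from January 20, 1987:
January has 31 days, so 31 − 20 = 11 days remain after January 20, 1987; 202 − 11 = 191 left.
February 1987 has 28 days (1987 is not a leap year): 191 − 28 = 163 left.
March 1987 has 31 days: 163 − 31 = 132 left.
April 1987 has 30 days: 132 − 30 = 102 left.
May 1987 has 31 days: 102 − 31 = 71 left.
June 1987 has 30 days: 71 − 30 = 41 left.
July 1987 has 31 days: 41 − 31 = 10 left.
10 days into August 1987 → August 10, 1987.
Subtracting 186 days from August 10, 1987:
Going back 10 days from August 10, 1987 reaches the end of the previous month; 186 − 10 = 176 left.
July 1987 has 31 days: 176 − 31 = 145 left.
June 1987 has 30 days: 145 − 30 = 115 left.
May 1987 has 31 days: 115 − 31 = 84 left.
April 1987 has 30 days: 84 − 30 = 54 left.
March 1987 has 31 days: 54 − 31 = 23 left.
February 1987 has 28 days; 28 − 23 = 5 → February 5, 1987.
Counting forward 294 days from February 5, 1987:
February has 28 days, so 28 − 5 = 23 days remain after February 5, 1987; 294 − 23 = 271 left.
March 1987 has 31 days: 271 − 31 = 240 left.
April 1987 has 30 days: 240 − 30 = 210 left.
May 1987 has 31 days: 210 − 31 = 179 left.
June 1987 has 30 days: 179 − 30 = 149 left.
July 1987 has 31 days: 149 − 31 = 118 left.
August 1987 has 31 days: 118 − 31 = 87 left.
September 1987 has 30 days: 87 − 30 = 57 left.
October 1987 has 31 days: 57 − 31 = 26 left.
26 days into November 1987 → November 26, 1987.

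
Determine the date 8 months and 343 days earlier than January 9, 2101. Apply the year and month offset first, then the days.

May 31, 2099

Going back 8 months and 343 days from January 9, 2101: first the month/year part, then the days.
month 1 − 8 = -7, which is month 5 of year 2100 → May 2100.
Day 9 is valid in May, giving May 9, 2100.
Now subtract 343 days from May 9, 2100.
Going back 9 days from May 9, 2100 reaches the end of the previous month; 343 − 9 = 334 left.
April 2100 has 30 days: 334 − 30 = 304 left.
March 2100 has 31 days: 304 − 31 = 273 left.
February 2100 has 28 days (2100 is not a leap year (divisible by 100 but not 400)): 273 − 28 = 245 left.
January 2100 has 31 days: 245 − 31 = 214 left.
December 2099 has 31 days: 214 − 31 = 183 left.
November 2099 has 30 days: 183 − 30 = 153 left.
October 2099 has 31 days: 153 − 31 = 122 left.
September 2099 has 30 days: 122 − 30 = 92 left.
August 2099 has 31 days: 92 − 31 = 61 left.
July 2099 has 31 days: 61 − 31 = 30 left.
June 2099 has 30 days: 30 − 30 = 0 left.
May 2099 has 31 days; 31 − 0 = 31 → May 31, 2099.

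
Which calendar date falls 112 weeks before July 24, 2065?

Subtracting 112 weeks = 784 days from July 24, 2065.
Going back 24 days from July 24, 2065 reaches the end of the previous month; 784 − 24 = 760 left.
June 2065 has 30 days: 760 − 30 = 730 left.
May 2065 has 31 days: 730 − 31 = 699 left.
April 2065 has 30 days: 699 − 30 = 669 left.
March 2065 has 31 days: 669 − 31 = 638 left.
February 2065 has 28 days (2065 is not a leap year): 638 − 28 = 610 left.
January 2065 has 31 days: 610 − 31 = 579 left.
December 2064 has 31 days: 579 − 31 = 548 left.
November 2064 has 30 days: 548 − 30 = 518 left.
October 2064 has 31 days: 518 − 31 = 487 left.
September 2064 has 30 days: 487 − 30 = 457 left.
August 2064 has 31 days: 457 − 31 = 426 left.
July 2064 has 31 days: 426 − 31 = 395 left.
June 2064 has 30 days: 395 − 30 = 365 left.
May 2064 has 31 days: 365 − 31 = 334 left.
April 2064 has 30 days: 334 − 30 = 304 left.
March 2064 has 31 days: 304 − 31 = 273 left.
February 2064 has 29 days (2064 is a leap year): 273 − 29 = 244 left.
January 2064 has 31 days: 244 − 31 = 213 left.
December 2063 has 31 days: 213 − 31 = 182 left.
November 2063 has 30 days: 182 − 30 = 152 left.
October 2063 has 31 days: 152 − 31 = 121 left.
September 2063 has 30 days: 121 − 30 = 91 left.
August 2063 has 31 days: 91 − 31 = 60 left.
July 2063 has 31 days: 60 − 31 = 29 left.
June 2063 has 30 days; 30 − 29 = 1 → June 1, 2063.

June 1, 2063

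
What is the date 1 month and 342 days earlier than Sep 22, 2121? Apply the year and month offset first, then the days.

September 14, 2120

Going back 1 month and 342 days from September 22, 2121: first the month/year part, then the days.
month 9 − 1 = 8 → August 2121.
Day 22 is valid in August, giving August 22, 2121.
Now subtract 342 days from August 22, 2121.
Going back 22 days from August 22, 2121 reaches the end of the previous month; 342 − 22 = 320 left.
July 2121 has 31 days: 320 − 31 = 289 left.
June 2121 has 30 days: 289 − 30 = 259 left.
May 2121 has 31 days: 259 − 31 = 228 left.
April 2121 has 30 days: 228 − 30 = 198 left.
March 2121 has 31 days: 198 − 31 = 167 left.
February 2121 has 28 days (2121 is not a leap year): 167 − 28 = 139 left.
January 2121 has 31 days: 139 − 31 = 108 left.
December 2120 has 31 days: 108 − 31 = 77 left.
November 2120 has 30 days: 77 − 30 = 47 left.
October 2120 has 31 days: 47 − 31 = 16 left.
September 2120 has 30 days; 30 − 16 = 14 → September 14, 2120.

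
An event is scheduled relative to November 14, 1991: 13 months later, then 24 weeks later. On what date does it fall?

Advancing 13 months from November 14, 1991:
month 11 + 13 = 24, which is month 12 of year 1992 → December 1992.
Day 14 is valid in December, giving December 14, 1992.
Adding 24 weeks (= 168 days) from December 14, 1992:
December has 31 days, so 31 − 14 = 17 days remain after December 14, 1992; 168 − 17 = 151 left.
January 1993 has 31 days: 151 − 31 = 120 left.
February 1993 has 28 days (1993 is not a leap year): 120 − 28 = 92 left.
March 1993 has 31 days: 92 − 31 = 61 left.
April 1993 has 30 days: 61 − 30 = 31 left.
31 days into May 1993 → May 31, 1993.

May 31, 1993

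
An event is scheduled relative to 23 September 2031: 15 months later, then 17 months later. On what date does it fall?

Adding 15 months from September 23, 2031:
month 9 + 15 = 24, which is month 12 of year 2032 → December 2032.
Day 23 is valid in December, giving December 23, 2032.
Counting forward 17 months from December 23, 2032:
month 12 + 17 = 29, which is month 5 of year 2034 → May 2034.
Day 23 is valid in May, giving May 23, 2034.

May 23, 2034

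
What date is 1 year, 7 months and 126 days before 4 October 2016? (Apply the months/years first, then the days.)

Subtracting 1 year, 7 months and 126 days from October 4, 2016: first the month/year part, then the days.
-1 year → 2015; month 10 − 7 = 3 → March 2015.
Day 4 is valid in March, giving March 4, 2015.
Now subtract 126 days from March 4, 2015.
Going back 4 days from March 4, 2015 reaches the end of the previous month; 126 − 4 = 122 left.
February 2015 has 28 days (2015 is not a leap year): 122 − 28 = 94 left.
January 2015 has 31 days: 94 − 31 = 63 left.
December 2014 has 31 days: 63 − 31 = 32 left.
November 2014 has 30 days: 32 − 30 = 2 left.
October 2014 has 31 days; 31 − 2 = 29 → October 29, 2014.

October 29, 2014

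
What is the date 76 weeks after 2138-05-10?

Advancing 76 weeks = 532 days from May 10, 2138.
May has 31 days, so 31 − 10 = 21 days remain after May 10, 2138; 532 − 21 = 511 left.
June 2138 has 30 days: 511 − 30 = 481 left.
July 2138 has 31 days: 481 − 31 = 450 left.
August 2138 has 31 days: 450 − 31 = 419 left.
September 2138 has 30 days: 419 − 30 = 389 left.
October 2138 has 31 days: 389 − 31 = 358 left.
November 2138 has 30 days: 358 − 30 = 328 left.
December 2138 has 31 days: 328 − 31 = 297 left.
January 2139 has 31 days: 297 − 31 = 266 left.
February 2139 has 28 days (2139 is not a leap year): 266 − 28 = 238 left.
March 2139 has 31 days: 238 − 31 = 207 left.
April 2139 has 30 days: 207 − 30 = 177 left.
May 2139 has 31 days: 177 − 31 = 146 left.
June 2139 has 30 days: 146 − 30 = 116 left.
July 2139 has 31 days: 116 − 31 = 85 left.
August 2139 has 31 days: 85 − 31 = 54 left.
September 2139 has 30 days: 54 − 30 = 24 left.
24 days into October 2139 → October 24, 2139.

October 24, 2139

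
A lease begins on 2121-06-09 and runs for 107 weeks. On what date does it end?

Advancing 107 weeks = 749 days from June 9, 2121.
June has 30 days, so 30 − 9 = 21 days remain after June 9, 2121; 749 − 21 = 728 left.
July 2121 has 31 days: 728 − 31 = 697 left.
August 2121 has 31 days: 697 − 31 = 666 left.
September 2121 has 30 days: 666 − 30 = 636 left.
October 2121 has 31 days: 636 − 31 = 605 left.
November 2121 has 30 days: 605 − 30 = 575 left.
December 2121 has 31 days: 575 − 31 = 544 left.
January 2122 has 31 days: 544 − 31 = 513 left.
February 2122 has 28 days (2122 is not a leap year): 513 − 28 = 485 left.
March 2122 has 31 days: 485 − 31 = 454 left.
April 2122 has 30 days: 454 − 30 = 424 left.
May 2122 has 31 days: 424 − 31 = 393 left.
June 2122 has 30 days: 393 − 30 = 363 left.
July 2122 has 31 days: 363 − 31 = 332 left.
August 2122 has 31 days: 332 − 31 = 301 left.
September 2122 has 30 days: 301 − 30 = 271 left.
October 2122 has 31 days: 271 − 31 = 240 left.
November 2122 has 30 days: 240 − 30 = 210 left.
December 2122 has 31 days: 210 − 31 = 179 left.
January 2123 has 31 days: 179 − 31 = 148 left.
February 2123 has 28 days (2123 is not a leap year): 148 − 28 = 120 left.
March 2123 has 31 days: 120 − 31 = 89 left.
April 2123 has 30 days: 89 − 30 = 59 left.
May 2123 has 31 days: 59 − 31 = 28 left.
28 days into June 2123 → June 28, 2123.

June 28, 2123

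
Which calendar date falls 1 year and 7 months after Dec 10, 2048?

Adding 1 year and 7 months from December 10, 2048.
+1 year → 2049; month 12 + 7 = 19, which is month 7 of year 2050 → July 2050.
Day 10 is valid in July, giving July 10, 2050.

July 10, 2050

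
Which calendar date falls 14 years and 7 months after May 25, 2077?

Adding 14 years and 7 months from May 25, 2077.
+14 years → 2091; month 5 + 7 = 12 → December 2091.
Day 25 is valid in December, giving December 25, 2091.

December 25, 2091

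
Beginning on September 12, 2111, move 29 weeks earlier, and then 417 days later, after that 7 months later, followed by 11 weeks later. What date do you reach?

Subtracting 29 weeks (= 203 days) from September 12, 2111:
Going back 12 days from September 12, 2111 reaches the end of the previous month; 203 − 12 = 191 left.
August 2111 has 31 days: 191 − 31 = 160 left.
July 2111 has 31 days: 160 − 31 = 129 left.
June 2111 has 30 days: 129 − 30 = 99 left.
May 2111 has 31 days: 99 − 31 = 68 left.
April 2111 has 30 days: 68 − 30 = 38 left.
March 2111 has 31 days: 38 − 31 = 7 left.
February 2111 has 28 days; 28 − 7 = 21 → February 21, 2111.
Advancing 417 days from February 21, 2111:
February has 28 days, so 28 − 21 = 7 days remain after February 21, 2111; 417 − 7 = 410 left.
March 2111 has 31 days: 410 − 31 = 379 left.
April 2111 has 30 days: 379 − 30 = 349 left.
May 2111 has 31 days: 349 − 31 = 318 left.
June 2111 has 30 days: 318 − 30 = 288 left.
July 2111 has 31 days: 288 − 31 = 257 left.
August 2111 has 31 days: 257 − 31 = 226 left.
September 2111 has 30 days: 226 − 30 = 196 left.
October 2111 has 31 days: 196 − 31 = 165 left.
November 2111 has 30 days: 165 − 30 = 135 left.
December 2111 has 31 days: 135 − 31 = 104 left.
January 2112 has 31 days: 104 − 31 = 73 left.
February 2112 has 29 days (2112 is a leap year): 73 − 29 = 44 left.
March 2112 has 31 days: 44 − 31 = 13 left.
13 days into April 2112 → April 13, 2112.
Advancing 7 months from April 13, 2112:
month 4 + 7 = 11 → November 2112.
Day 13 is valid in November, giving November 13, 2112.
Adding 11 weeks (= 77 days) from November 13, 2112:
November has 30 days, so 30 − 13 = 17 days remain after November 13, 2112; 77 − 17 = 60 left.
December 2112 has 31 days: 60 − 31 = 29 left.
29 days into January 2113 → January 29, 2113.

January 29, 2113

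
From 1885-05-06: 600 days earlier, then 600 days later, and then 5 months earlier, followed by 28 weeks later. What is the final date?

June 20, 1885

Counting back 600 days from May 6, 1885:
Going back 6 days from May 6, 1885 reaches the end of the previous month; 600 − 6 = 594 left.
April 1885 has 30 days: 594 − 30 = 564 left.
March 1885 has 31 days: 564 − 31 = 533 left.
February 1885 has 28 days (1885 is not a leap year): 533 − 28 = 505 left.
January 1885 has 31 days: 505 − 31 = 474 left.
December 1884 has 31 days: 474 − 31 = 443 left.
November 1884 has 30 days: 443 − 30 = 413 left.
October 1884 has 31 days: 413 − 31 = 382 left.
September 1884 has 30 days: 382 − 30 = 352 left.
August 1884 has 31 days: 352 − 31 = 321 left.
July 1884 has 31 days: 321 − 31 = 290 left.
June 1884 has 30 days: 290 − 30 = 260 left.
May 1884 has 31 days: 260 − 31 = 229 left.
April 1884 has 30 days: 229 − 30 = 199 left.
March 1884 has 31 days: 199 − 31 = 168 left.
February 1884 has 29 days (1884 is a leap year): 168 − 29 = 139 left.
January 1884 has 31 days: 139 − 31 = 108 left.
December 1883 has 31 days: 108 − 31 = 77 left.
November 1883 has 30 days: 77 − 30 = 47 left.
October 1883 has 31 days: 47 − 31 = 16 left.
September 1883 has 30 days; 30 − 16 = 14 → September 14, 1883.
Advancing 600 days from September 14, 1883:
September has 30 days, so 30 − 14 = 16 days remain after September 14, 1883; 600 − 16 = 584 left.
October 1883 has 31 days: 584 − 31 = 553 left.
November 1883 has 30 days: 553 − 30 = 523 left.
December 1883 has 31 days: 523 − 31 = 492 left.
January 1884 has 31 days: 492 − 31 = 461 left.
February 1884 has 29 days (1884 is a leap year): 461 − 29 = 432 left.
March 1884 has 31 days: 432 − 31 = 401 left.
April 1884 has 30 days: 401 − 30 = 371 left.
May 1884 has 31 days: 371 − 31 = 340 left.
June 1884 has 30 days: 340 − 30 = 310 left.
July 1884 has 31 days: 310 − 31 = 279 left.
August 1884 has 31 days: 279 − 31 = 248 left.
September 1884 has 30 days: 248 − 30 = 218 left.
October 1884 has 31 days: 218 − 31 = 187 left.
November 1884 has 30 days: 187 − 30 = 157 left.
December 1884 has 31 days: 157 − 31 = 126 left.
January 1885 has 31 days: 126 − 31 = 95 left.
February 1885 has 28 days (1885 is not a leap year): 95 − 28 = 67 left.
March 1885 has 31 days: 67 − 31 = 36 left.
April 1885 has 30 days: 36 − 30 = 6 left.
6 days into May 1885 → May 6, 1885.
Subtracting 5 months from May 6, 1885:
month 5 − 5 = 0, which is month 12 of year 1884 → December 1884.
Day 6 is valid in December, giving December 6, 1884.
Counting forward 28 weeks (= 196 days) from December 6, 1884:
December has 31 days, so 31 − 6 = 25 days remain after December 6, 1884; 196 − 25 = 171 left.
January 1885 has 31 days: 171 − 31 = 140 left.
February 1885 has 28 days (1885 is not a leap year): 140 − 28 = 112 left.
March 1885 has 31 days: 112 − 31 = 81 left.
April 1885 has 30 days: 81 − 30 = 51 left.
May 1885 has 31 days: 51 − 31 = 20 left.
20 days into June 1885 → June 20, 1885.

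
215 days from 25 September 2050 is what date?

Counting forward 215 days from September 25, 2050.
September has 30 days, so 30 − 25 = 5 days remain after September 25, 2050; 215 − 5 = 210 left.
October 2050 has 31 days: 210 − 31 = 179 left.
November 2050 has 30 days: 179 − 30 = 149 left.
December 2050 has 31 days: 149 − 31 = 118 left.
January 2051 has 31 days: 118 − 31 = 87 left.
February 2051 has 28 days (2051 is not a leap year): 87 − 28 = 59 left.
March 2051 has 31 days: 59 − 31 = 28 left.
28 days into April 2051 → April 28, 2051.

April 28, 2051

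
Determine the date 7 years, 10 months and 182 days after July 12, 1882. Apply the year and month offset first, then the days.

Advancing 7 years, 10 months and 182 days from July 12, 1882: first the month/year part, then the days.
+7 years → 1889; month 7 + 10 = 17, which is month 5 of year 1890 → May 1890.
Day 12 is valid in May, giving May 12, 1890.
Now add 182 days from May 12, 1890.
May has 31 days, so 31 − 12 = 19 days remain after May 12, 1890; 182 − 19 = 163 left.
June 1890 has 30 days: 163 − 30 = 133 left.
July 1890 has 31 days: 133 − 31 = 102 left.
August 1890 has 31 days: 102 − 31 = 71 left.
September 1890 has 30 days: 71 − 30 = 41 left.
October 1890 has 31 days: 41 − 31 = 10 left.
10 days into November 1890 → November 10, 1890.

November 10, 1890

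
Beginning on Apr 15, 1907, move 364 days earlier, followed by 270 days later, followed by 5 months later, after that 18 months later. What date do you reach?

December 11, 1908

Counting back 364 days from April 15, 1907:
Going back 15 days from April 15, 1907 reaches the end of the previous month; 364 − 15 = 349 left.
March 1907 has 31 days: 349 − 31 = 318 left.
February 1907 has 28 days (1907 is not a leap year): 318 − 28 = 290 left.
January 1907 has 31 days: 290 − 31 = 259 left.
December 1906 has 31 days: 259 − 31 = 228 left.
November 1906 has 30 days: 228 − 30 = 198 left.
October 1906 has 31 days: 198 − 31 = 167 left.
September 1906 has 30 days: 167 − 30 = 137 left.
August 1906 has 31 days: 137 − 31 = 106 left.
July 1906 has 31 days: 106 − 31 = 75 left.
June 1906 has 30 days: 75 − 30 = 45 left.
May 1906 has 31 days: 45 − 31 = 14 left.
April 1906 has 30 days; 30 − 14 = 16 → April 16, 1906.
Advancing 270 days from April 16, 1906:
April has 30 days, so 30 − 16 = 14 days remain after April 16, 1906; 270 − 14 = 256 left.
May 1906 has 31 days: 256 − 31 = 225 left.
June 1906 has 30 days: 225 − 30 = 195 left.
July 1906 has 31 days: 195 − 31 = 164 left.
August 1906 has 31 days: 164 − 31 = 133 left.
September 1906 has 30 days: 133 − 30 = 103 left.
October 1906 has 31 days: 103 − 31 = 72 left.
November 1906 has 30 days: 72 − 30 = 42 left.
December 1906 has 31 days: 42 − 31 = 11 left.
11 days into January 1907 → January 11, 1907.
Counting forward 5 months from January 11, 1907:
month 1 + 5 = 6 → June 1907.
Day 11 is valid in June, giving June 11, 1907.
Counting forward 18 months from June 11, 1907:
month 6 + 18 = 24, which is month 12 of year 1908 → December 1908.
Day 11 is valid in December, giving December 11, 1908.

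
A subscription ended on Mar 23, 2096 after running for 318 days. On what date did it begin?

Subtracting 318 days from March 23, 2096.
Going back 23 days from March 23, 2096 reaches the end of the previous month; 318 − 23 = 295 left.
February 2096 has 29 days (2096 is a leap year): 295 − 29 = 266 left.
January 2096 has 31 days: 266 − 31 = 235 left.
December 2095 has 31 days: 235 − 31 = 204 left.
November 2095 has 30 days: 204 − 30 = 174 left.
October 2095 has 31 days: 174 − 31 = 143 left.
September 2095 has 30 days: 143 − 30 = 113 left.
August 2095 has 31 days: 113 − 31 = 82 left.
July 2095 has 31 days: 82 − 31 = 51 left.
June 2095 has 30 days: 51 − 30 = 21 left.
May 2095 has 31 days; 31 − 21 = 10 → May 10, 2095.

May 10, 2095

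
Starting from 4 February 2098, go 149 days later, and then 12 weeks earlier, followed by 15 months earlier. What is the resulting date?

January 10, 2097

Advancing 149 days from February 4, 2098:
February has 28 days, so 28 − 4 = 24 days remain after February 4, 2098; 149 − 24 = 125 left.
March 2098 has 31 days: 125 − 31 = 94 left.
April 2098 has 30 days: 94 − 30 = 64 left.
May 2098 has 31 days: 64 − 31 = 33 left.
June 2098 has 30 days: 33 − 30 = 3 left.
3 days into July 2098 → July 3, 2098.
Going back 12 weeks (= 84 days) from July 3, 2098:
Going back 3 days from July 3, 2098 reaches the end of the previous month; 84 − 3 = 81 left.
June 2098 has 30 days: 81 − 30 = 51 left.
May 2098 has 31 days: 51 − 31 = 20 left.
April 2098 has 30 days; 30 − 20 = 10 → April 10, 2098.
Going back 15 months from April 10, 2098:
month 4 − 15 = -11, which is month 1 of year 2097 → January 2097.
Day 10 is valid in January, giving January 10, 2097.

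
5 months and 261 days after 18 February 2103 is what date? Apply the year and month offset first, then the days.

April 4, 2104

Adding 5 months and 261 days from February 18, 2103: first the month/year part, then the days.
month 2 + 5 = 7 → July 2103.
Day 18 is valid in July, giving July 18, 2103.
Now add 261 days from July 18, 2103.
July has 31 days, so 31 − 18 = 13 days remain after July 18, 2103; 261 − 13 = 248 left.
August 2103 has 31 days: 248 − 31 = 217 left.
September 2103 has 30 days: 217 − 30 = 187 left.
October 2103 has 31 days: 187 − 31 = 156 left.
November 2103 has 30 days: 156 − 30 = 126 left.
December 2103 has 31 days: 126 − 31 = 95 left.
January 2104 has 31 days: 95 − 31 = 64 left.
February 2104 has 29 days (2104 is a leap year): 64 − 29 = 35 left.
March 2104 has 31 days: 35 − 31 = 4 left.
4 days into April 2104 → April 4, 2104.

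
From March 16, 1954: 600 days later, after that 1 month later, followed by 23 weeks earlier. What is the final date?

Advancing 600 days from March 16, 1954:
March has 31 days, so 31 − 16 = 15 days remain after March 16, 1954; 600 − 15 = 585 left.
April 1954 has 30 days: 585 − 30 = 555 left.
May 1954 has 31 days: 555 − 31 = 524 left.
June 1954 has 30 days: 524 − 30 = 494 left.
July 1954 has 31 days: 494 − 31 = 463 left.
August 1954 has 31 days: 463 − 31 = 432 left.
September 1954 has 30 days: 432 − 30 = 402 left.
October 1954 has 31 days: 402 − 31 = 371 left.
November 1954 has 30 days: 371 − 30 = 341 left.
December 1954 has 31 days: 341 − 31 = 310 left.
January 1955 has 31 days: 310 − 31 = 279 left.
February 1955 has 28 days (1955 is not a leap year): 279 − 28 = 251 left.
March 1955 has 31 days: 251 − 31 = 220 left.
April 1955 has 30 days: 220 − 30 = 190 left.
May 1955 has 31 days: 190 − 31 = 159 left.
June 1955 has 30 days: 159 − 30 = 129 left.
July 1955 has 31 days: 129 − 31 = 98 left.
August 1955 has 31 days: 98 − 31 = 67 left.
September 1955 has 30 days: 67 − 30 = 37 left.
October 1955 has 31 days: 37 − 31 = 6 left.
6 days into November 1955 → November 6, 1955.
Advancing 1 month from November 6, 1955:
month 11 + 1 = 12 → December 1955.
Day 6 is valid in December, giving December 6, 1955.
Going back 23 weeks (= 161 days) from December 6, 1955:
Going back 6 days from December 6, 1955 reaches the end of the previous month; 161 − 6 = 155 left.
November 1955 has 30 days: 155 − 30 = 125 left.
October 1955 has 31 days: 125 − 31 = 94 left.
September 1955 has 30 days: 94 − 30 = 64 left.
August 1955 has 31 days: 64 − 31 = 33 left.
July 1955 has 31 days: 33 − 31 = 2 left.
June 1955 has 30 days; 30 − 2 = 28 → June 28, 1955.

June 28, 1955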